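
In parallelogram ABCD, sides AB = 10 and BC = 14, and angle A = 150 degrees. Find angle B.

Consecutive angles are supplementary: angle B = 180 - 150 = 30 degrees.

30 degrees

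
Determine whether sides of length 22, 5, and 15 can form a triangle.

Check the triangle inequality: 5 + 15 = 20 ≤ 22.
Since the sum of two sides does not exceed the third, no triangle can be formed.

No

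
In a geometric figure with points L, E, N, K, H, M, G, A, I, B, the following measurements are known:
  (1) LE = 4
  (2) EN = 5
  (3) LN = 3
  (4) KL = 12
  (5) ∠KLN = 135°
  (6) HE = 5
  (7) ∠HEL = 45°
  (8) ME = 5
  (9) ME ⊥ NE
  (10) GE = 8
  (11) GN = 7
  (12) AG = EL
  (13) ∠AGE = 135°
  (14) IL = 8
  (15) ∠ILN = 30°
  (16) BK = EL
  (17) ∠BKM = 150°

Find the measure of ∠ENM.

Step 1: By the law of cosines on triangle NEM: NM² = 5² + 5² − 2·5·5·cos(90°) = 50, so NM = 5·√2.
Step 2: By the inverse law of cosines on triangle ENM: cos(∠ENM) = (5² + (5·√2)² − 5²) / (2·5·5·√2) = 50/70.71 = 0.7071, so ∠ENM = 45°.

Therefore, the measure of angle ∠ENM = 45°.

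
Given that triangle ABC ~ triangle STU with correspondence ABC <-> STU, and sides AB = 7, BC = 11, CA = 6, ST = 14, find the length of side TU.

k = 14/7 = 2. TU = 2 * 11 = 22.

22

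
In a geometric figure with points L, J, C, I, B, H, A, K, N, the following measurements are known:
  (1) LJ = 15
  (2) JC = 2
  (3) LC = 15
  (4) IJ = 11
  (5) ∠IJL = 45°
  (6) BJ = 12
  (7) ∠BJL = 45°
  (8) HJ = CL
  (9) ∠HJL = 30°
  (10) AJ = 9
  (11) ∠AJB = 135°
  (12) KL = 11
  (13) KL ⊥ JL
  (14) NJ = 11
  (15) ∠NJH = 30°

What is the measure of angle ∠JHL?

From the given relations: HJ = CL = 15.
Step 1: By the law of cosines on triangle HJL: HL² = 15² + 15² − 2·15·15·cos(30°) = 60.29, so HL ≈ 7.76.
Step 2: By the inverse law of cosines on triangle JHL: cos(∠JHL) = (15² + 7.76² − 15²) / (2·15·7.76) = 60.29/232.94 = 0.2588, so ∠JHL = 75°.

Therefore, the measure of angle ∠JHL = 75°.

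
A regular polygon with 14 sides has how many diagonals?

The number of diagonals in an n-gon is n(n - 3)/2.
For n = 14: 14(14 - 3)/2 = 14 × 11 / 2 = 77.

77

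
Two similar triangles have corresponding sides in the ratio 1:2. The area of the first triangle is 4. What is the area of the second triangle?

The ratio of areas of similar triangles = (side ratio)^2.
Side ratio = 1:2, so area ratio = 1:4.
Area of the second triangle / Area of the first triangle = 4/1
Area of the second triangle = 4 * 4/1 = 16

16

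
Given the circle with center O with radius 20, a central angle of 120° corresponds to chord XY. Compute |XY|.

Chord length = 2r sin(θ/2)
= 2 × 20 × sin(120°/2)
= 2 × 20 × sin(60°)
= 20*sqrt(3)

20*sqrt(3)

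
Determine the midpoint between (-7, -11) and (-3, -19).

The midpoint is the average of the coordinates:
x: (-7 + -3)/2 = -5
y: (-11 + -19)/2 = -15
Midpoint = (-5, -15)

(-5, -15)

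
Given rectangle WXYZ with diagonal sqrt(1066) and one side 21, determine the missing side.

b = sqrt(d^2 - a^2) = sqrt(1066 - 441) = sqrt(625) = 25

25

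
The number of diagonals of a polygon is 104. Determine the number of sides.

Using d = n(n - 3)/2, we solve 104 = n(n - 3)/2.
So n(n - 3) = 208.
Testing n = 16: 16 * 13 = 208 = 208. Correct.
The polygon has 16 sides.

16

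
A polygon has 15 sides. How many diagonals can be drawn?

Each of the 15 vertices connects to 12 non-adjacent vertices via diagonals.
Total connections = 15 × 12 = 180, but each diagonal is counted twice.
Number of diagonals = 180 / 2 = 90.

90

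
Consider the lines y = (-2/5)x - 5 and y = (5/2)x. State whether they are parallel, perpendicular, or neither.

Slope of line 1: m1 = -2/5
Slope of line 2: m2 = 5/2
m1 * m2 = -1, so perpendicular.

Perpendicular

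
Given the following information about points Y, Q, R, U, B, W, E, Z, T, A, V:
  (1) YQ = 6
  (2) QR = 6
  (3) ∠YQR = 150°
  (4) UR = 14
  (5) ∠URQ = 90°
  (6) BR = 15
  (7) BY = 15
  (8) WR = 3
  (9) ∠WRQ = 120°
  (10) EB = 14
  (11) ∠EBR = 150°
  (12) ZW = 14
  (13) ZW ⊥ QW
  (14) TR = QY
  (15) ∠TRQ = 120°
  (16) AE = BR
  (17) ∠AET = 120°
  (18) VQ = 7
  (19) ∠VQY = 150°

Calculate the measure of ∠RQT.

From the given relations: TR = QY = 6.
Step 1: By the law of cosines on triangle QRT: QT² = 6² + 6² − 2·6·6·cos(120°) = 108, so QT = 6·√3.
Step 2: By the inverse law of cosines on triangle RQT: cos(∠RQT) = (6² + (6·√3)² − 6²) / (2·6·6·√3) = 108/124.71 = 0.866, so ∠RQT = 30°.

Therefore, the measure of angle ∠RQT = 30°.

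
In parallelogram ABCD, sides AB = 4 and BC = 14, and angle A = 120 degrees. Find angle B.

Consecutive angles are supplementary: angle B = 180 - 120 = 60 degrees.

60 degrees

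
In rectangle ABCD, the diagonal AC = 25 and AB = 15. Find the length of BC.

b = sqrt(d^2 - a^2) = sqrt(625 - 225) = sqrt(400) = 20

20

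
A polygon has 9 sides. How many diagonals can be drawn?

Total line segments between 9 vertices = C(9,2) = 36.
Subtract the 9 sides: 36 - 9 = 27 diagonals.

27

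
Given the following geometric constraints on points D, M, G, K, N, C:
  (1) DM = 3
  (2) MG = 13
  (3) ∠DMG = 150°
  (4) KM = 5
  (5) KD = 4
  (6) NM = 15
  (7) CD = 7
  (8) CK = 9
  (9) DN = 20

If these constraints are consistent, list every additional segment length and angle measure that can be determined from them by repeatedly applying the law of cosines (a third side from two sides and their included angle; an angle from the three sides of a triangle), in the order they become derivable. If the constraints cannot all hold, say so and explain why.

These constraints are not satisfiable: by the triangle inequality in triangle MDN, (1) DM = 3 and (6) NM = 15 force DN ≤ 3 + 15 = 18, but (9) says DN = 20. No planar figure meets all of them, so nothing further can be derived.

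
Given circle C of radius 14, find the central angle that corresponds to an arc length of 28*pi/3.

The full circumference is 2πr = 28*pi.
The arc is 28*pi/3 / 28*pi = 1/3 of the full circle.
So the central angle = 1/3 × 360° = 120°.

120°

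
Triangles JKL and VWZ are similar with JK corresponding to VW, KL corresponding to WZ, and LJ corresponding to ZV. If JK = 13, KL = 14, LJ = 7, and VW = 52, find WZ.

k = 52/13 = 4. WZ = 4 * 14 = 56.

56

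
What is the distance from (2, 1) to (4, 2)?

The horizontal distance is |4 - 2| = 2 and the vertical distance is |2 - 1| = 1.
By the Pythagorean theorem, d = sqrt(2^2 + 1^2) = sqrt(5).

sqrt(5)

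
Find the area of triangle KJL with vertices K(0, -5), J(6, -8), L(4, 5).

Using the Shoelace formula for a triangle:
Area = (1/2)|x0(y1 - y2) + x1(y2 - y0) + x2(y0 - y1)|
Area = (1/2)|0(-8 - 5) + 6(5 - -5) + 4(-5 - -8)|
Area = (1/2)|0 + 60 + 12|
Area = (1/2)|72|
Area = (1/2)(72)
Area = 36

36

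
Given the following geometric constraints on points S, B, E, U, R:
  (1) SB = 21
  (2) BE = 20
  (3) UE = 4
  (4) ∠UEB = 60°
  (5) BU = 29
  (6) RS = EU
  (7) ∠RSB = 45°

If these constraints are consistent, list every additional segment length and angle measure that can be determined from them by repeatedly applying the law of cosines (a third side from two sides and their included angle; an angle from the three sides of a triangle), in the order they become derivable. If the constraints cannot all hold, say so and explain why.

These constraints are not satisfiable: by the triangle inequality in triangle EBU, (2) BE = 20 and (3) UE = 4 force BU ≤ 20 + 4 = 24, but (5) says BU = 29. No planar figure meets all of them, so nothing further can be derived.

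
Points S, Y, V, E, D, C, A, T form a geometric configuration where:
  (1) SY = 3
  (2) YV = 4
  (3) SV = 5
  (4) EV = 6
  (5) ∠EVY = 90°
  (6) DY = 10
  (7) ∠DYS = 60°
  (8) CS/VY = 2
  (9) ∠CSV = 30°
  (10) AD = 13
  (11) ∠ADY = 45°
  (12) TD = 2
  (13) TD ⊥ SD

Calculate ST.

Step 1: By the law of cosines on triangle SYD: SD² = 3² + 10² − 2·3·10·cos(60°) = 79, so SD = √79.
Step 2: By the law of cosines on triangle SDT: ST² = √79² + 2² − 2·√79·2·cos(90°) = 83, so ST = √83.

Therefore, the length of ST = √83.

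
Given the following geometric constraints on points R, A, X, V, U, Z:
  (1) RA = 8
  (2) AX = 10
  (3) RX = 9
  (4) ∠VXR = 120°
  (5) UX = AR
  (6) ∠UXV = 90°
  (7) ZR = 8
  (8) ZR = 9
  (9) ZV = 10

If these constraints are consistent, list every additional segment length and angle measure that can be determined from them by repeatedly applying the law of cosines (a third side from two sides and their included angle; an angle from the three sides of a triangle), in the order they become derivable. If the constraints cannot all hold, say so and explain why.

These constraints are not satisfiable: (7) ZR = 8 and (8) ZR = 9 assign two different lengths to the same segment. No planar figure meets all of them, so nothing further can be derived.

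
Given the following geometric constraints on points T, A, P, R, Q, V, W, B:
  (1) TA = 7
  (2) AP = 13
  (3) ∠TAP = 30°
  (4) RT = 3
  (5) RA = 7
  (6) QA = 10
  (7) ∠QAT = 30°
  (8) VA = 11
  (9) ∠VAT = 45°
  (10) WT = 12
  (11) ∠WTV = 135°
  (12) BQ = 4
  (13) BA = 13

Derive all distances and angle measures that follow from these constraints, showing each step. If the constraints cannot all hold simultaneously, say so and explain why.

The constraints are consistent.

Step 1: From TA = 7, AP = 13, and ∠TAP = 30°, by the law of cosines:
  TP² = TA² + AP² - 2·TA·AP·cos(30°) = 49 + 169 - 157.6 = 60.38
  TP ≈ 7.77

Step 2: From TA = 7, AQ = 10, and ∠TAQ = 30°, by the law of cosines:
  TQ² = TA² + AQ² - 2·TA·AQ·cos(30°) = 49 + 100 - 121.2 = 27.76
  TQ ≈ 5.27

Step 3: From TA = 7, AV = 11, and ∠TAV = 45°, by the law of cosines:
  TV² = TA² + AV² - 2·TA·AV·cos(45°) = 49 + 121 - 108.9 = 61.11
  TV ≈ 7.82

Step 4: From TA = 7, TR = 3, AR = 7, by the inverse law of cosines:
  cos(∠ATR) = (TA² + TR² - AR²) / (2·TA·TR)
  ∠ATR = 77.63°

Step 5: From AB = 13, AQ = 10, BQ = 4, by the inverse law of cosines:
  cos(∠BAQ) = (AB² + AQ² - BQ²) / (2·AB·AQ)
  ∠BAQ = 13.33°

Step 6: From AR = 7, AT = 7, RT = 3, by the inverse law of cosines:
  cos(∠RAT) = (AR² + AT² - RT²) / (2·AR·AT)
  ∠RAT = 24.75°

Step 7: From RA = 7, RT = 3, AT = 7, by the inverse law of cosines:
  cos(∠ART) = (RA² + RT² - AT²) / (2·RA·RT)
  ∠ART = 77.63°

Step 8: From QA = 10, QB = 4, AB = 13, by the inverse law of cosines:
  cos(∠AQB) = (QA² + QB² - AB²) / (2·QA·QB)
  ∠AQB = 131.49°

Step 9: From BA = 13, BQ = 4, AQ = 10, by the inverse law of cosines:
  cos(∠ABQ) = (BA² + BQ² - AQ²) / (2·BA·BQ)
  ∠ABQ = 35.18°

Step 10: From VT = 7.82, TW = 12, and ∠VTW = 135°, by the law of cosines:
  VW² = VT² + TW² - 2·VT·TW·cos(135°) = 61.11 + 144 + 132.7 = 337.8
  VW ≈ 18.38

Step 11: From TA = 7, TP = 7.77, AP = 13, by the inverse law of cosines:
  cos(∠ATP) = (TA² + TP² - AP²) / (2·TA·TP)
  ∠ATP = 123.23°

Step 12: From TA = 7, TQ = 5.27, AQ = 10, by the inverse law of cosines:
  cos(∠ATQ) = (TA² + TQ² - AQ²) / (2·TA·TQ)
  ∠ATQ = 108.37°

Step 13: From TA = 7, TV = 7.82, AV = 11, by the inverse law of cosines:
  cos(∠ATV) = (TA² + TV² - AV²) / (2·TA·TV)
  ∠ATV = 95.71°

Step 14: From PA = 13, PT = 7.77, AT = 7, by the inverse law of cosines:
  cos(∠APT) = (PA² + PT² - AT²) / (2·PA·PT)
  ∠APT = 26.77°

Step 15: From QA = 10, QT = 5.27, AT = 7, by the inverse law of cosines:
  cos(∠AQT) = (QA² + QT² - AT²) / (2·QA·QT)
  ∠AQT = 41.63°

Step 16: From VA = 11, VT = 7.82, AT = 7, by the inverse law of cosines:
  cos(∠AVT) = (VA² + VT² - AT²) / (2·VA·VT)
  ∠AVT = 39.29°

Step 17: From VT = 7.82, VW = 18.38, TW = 12, by the inverse law of cosines:
  cos(∠TVW) = (VT² + VW² - TW²) / (2·VT·VW)
  ∠TVW = 27.5°

Step 18: From WT = 12, WV = 18.38, TV = 7.82, by the inverse law of cosines:
  cos(∠TWV) = (WT² + WV² - TV²) / (2·WT·WV)
  ∠TWV = 17.5°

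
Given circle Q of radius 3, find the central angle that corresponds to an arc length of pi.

θ = 360 × pi / (2π × 3) = 60° (rearranging arc length formula).

60°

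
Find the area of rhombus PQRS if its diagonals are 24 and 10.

Area = (24 * 10) / 2 = 240 / 2 = 120

120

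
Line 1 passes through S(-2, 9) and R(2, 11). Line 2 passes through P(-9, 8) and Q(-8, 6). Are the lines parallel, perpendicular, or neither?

Slope of line 1: m1 = (11 - 9)/(2 - -2) = 2/4 = 1/2
Slope of line 2: m2 = (6 - 8)/(-8 - -9) = -2/1 = -2
m1 * m2 = (1/2) * (-2) = -1 = -1, so the lines are perpendicular.

Perpendicular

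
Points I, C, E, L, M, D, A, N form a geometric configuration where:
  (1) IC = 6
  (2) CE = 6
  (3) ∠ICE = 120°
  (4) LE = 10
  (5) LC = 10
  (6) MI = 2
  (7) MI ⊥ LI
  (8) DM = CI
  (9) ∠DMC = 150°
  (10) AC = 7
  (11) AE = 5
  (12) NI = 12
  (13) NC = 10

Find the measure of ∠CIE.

Step 1: By the law of cosines on triangle ICE: IE² = 6² + 6² − 2·6·6·cos(120°) = 108, so IE = 6·√3.
Step 2: By the inverse law of cosines on triangle CIE: cos(∠CIE) = (6² + (6·√3)² − 6²) / (2·6·6·√3) = 108/124.71 = 0.866, so ∠CIE = 30°.

Therefore, the measure of angle ∠CIE = 30°.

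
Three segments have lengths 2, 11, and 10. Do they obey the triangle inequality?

Check all three triangle inequalities:
2 + 11 = 13 > 10 ✓
2 + 10 = 12 > 11 ✓
11 + 10 = 21 > 2 ✓
All conditions hold, so these sides form a valid triangle.

Yes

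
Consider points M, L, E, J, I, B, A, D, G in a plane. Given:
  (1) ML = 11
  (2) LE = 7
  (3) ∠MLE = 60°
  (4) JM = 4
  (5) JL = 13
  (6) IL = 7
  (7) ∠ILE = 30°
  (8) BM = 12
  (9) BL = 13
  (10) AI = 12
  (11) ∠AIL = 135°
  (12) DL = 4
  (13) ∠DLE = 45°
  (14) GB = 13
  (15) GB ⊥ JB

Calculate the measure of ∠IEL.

Step 1: By the law of cosines on triangle ELI: EI² = 7² + 7² − 2·7·7·cos(30°) = 13.13, so EI ≈ 3.62.
Step 2: By the inverse law of cosines on triangle IEL: cos(∠IEL) = (3.62² + 7² − 7²) / (2·3.62·7) = 13.13/50.73 = 0.2588, so ∠IEL = 75°.

Therefore, the measure of angle ∠IEL = 75°.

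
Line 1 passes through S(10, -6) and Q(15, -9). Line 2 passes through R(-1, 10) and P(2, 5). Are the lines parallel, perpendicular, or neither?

Slope of line 1: m1 = (-9 - -6)/(15 - 10) = -3/5 = -3/5
Slope of line 2: m2 = (5 - 10)/(2 - -1) = -5/3 = -5/3
m1 != m2 (-3/5 != -5/3), so not parallel.
m1 * m2 = (-3/5) * (-5/3) = 1 != -1, so not perpendicular.
The lines are neither parallel nor perpendicular.

Neither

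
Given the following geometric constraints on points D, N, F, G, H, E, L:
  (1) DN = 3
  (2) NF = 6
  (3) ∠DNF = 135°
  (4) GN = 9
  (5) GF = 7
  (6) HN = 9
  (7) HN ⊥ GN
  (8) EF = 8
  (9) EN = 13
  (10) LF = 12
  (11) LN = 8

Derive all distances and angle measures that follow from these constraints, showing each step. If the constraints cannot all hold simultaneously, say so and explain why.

The constraints are consistent.

Step 1: From DN = 3, NF = 6, and ∠DNF = 135°, by the law of cosines:
  DF² = DN² + NF² - 2·DN·NF·cos(135°) = 9 + 36 + 25.46 = 70.46
  DF ≈ 8.39

Step 2: From GN = 9, NH = 9, and ∠GNH = 90°, by the law of cosines:
  GH² = GN² + NH² - 2·GN·NH·cos(90°) = 81 + 81 - 0 = 162
  GH = 9·√2

Step 3: From NE = 13, NF = 6, EF = 8, by the inverse law of cosines:
  cos(∠ENF) = (NE² + NF² - EF²) / (2·NE·NF)
  ∠ENF = 25.33°

Step 4: From NF = 6, NG = 9, FG = 7, by the inverse law of cosines:
  cos(∠FNG) = (NF² + NG² - FG²) / (2·NF·NG)
  ∠FNG = 50.98°

Step 5: From NF = 6, NL = 8, FL = 12, by the inverse law of cosines:
  cos(∠FNL) = (NF² + NL² - FL²) / (2·NF·NL)
  ∠FNL = 117.28°

Step 6: From FE = 8, FN = 6, EN = 13, by the inverse law of cosines:
  cos(∠EFN) = (FE² + FN² - EN²) / (2·FE·FN)
  ∠EFN = 135.95°

Step 7: From FG = 7, FN = 6, GN = 9, by the inverse law of cosines:
  cos(∠GFN) = (FG² + FN² - GN²) / (2·FG·FN)
  ∠GFN = 87.27°

Step 8: From FL = 12, FN = 6, LN = 8, by the inverse law of cosines:
  cos(∠LFN) = (FL² + FN² - LN²) / (2·FL·FN)
  ∠LFN = 36.34°

Step 9: From GF = 7, GN = 9, FN = 6, by the inverse law of cosines:
  cos(∠FGN) = (GF² + GN² - FN²) / (2·GF·GN)
  ∠FGN = 41.75°

Step 10: From EF = 8, EN = 13, FN = 6, by the inverse law of cosines:
  cos(∠FEN) = (EF² + EN² - FN²) / (2·EF·EN)
  ∠FEN = 18.72°

Step 11: From LF = 12, LN = 8, FN = 6, by the inverse law of cosines:
  cos(∠FLN) = (LF² + LN² - FN²) / (2·LF·LN)
  ∠FLN = 26.38°

Step 12: From DF = 8.39, DN = 3, FN = 6, by the inverse law of cosines:
  cos(∠FDN) = (DF² + DN² - FN²) / (2·DF·DN)
  ∠FDN = 30.36°

Step 13: From FD = 8.39, FN = 6, DN = 3, by the inverse law of cosines:
  cos(∠DFN) = (FD² + FN² - DN²) / (2·FD·FN)
  ∠DFN = 14.64°

Step 14: From GH = 9·√2, GN = 9, HN = 9, by the inverse law of cosines:
  cos(∠HGN) = (GH² + GN² - HN²) / (2·GH·GN)
  ∠HGN = 45°

Step 15: From HG = 9·√2, HN = 9, GN = 9, by the inverse law of cosines:
  cos(∠GHN) = (HG² + HN² - GN²) / (2·HG·HN)
  ∠GHN = 45°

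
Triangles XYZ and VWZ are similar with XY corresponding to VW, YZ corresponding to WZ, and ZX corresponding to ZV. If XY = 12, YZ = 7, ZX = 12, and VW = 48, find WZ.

Since the triangles are similar, the ratio of corresponding sides is constant.
Scale factor k = VW / XY = 48 / 12 = 4
WZ = k * YZ = 4 * 7 = 28

28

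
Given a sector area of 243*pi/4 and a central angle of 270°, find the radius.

Sector area A = πr² × θ/360, so r² = 360A / (πθ).
r² = 360 × 243*pi/4 / (π × 270)
r² = 81
r = 9

9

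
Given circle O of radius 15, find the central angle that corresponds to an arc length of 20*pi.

The full circumference is 2πr = 30*pi.
The arc is 20*pi / 30*pi = 2/3 of the full circle.
So the central angle = 2/3 × 360° = 240°.

240°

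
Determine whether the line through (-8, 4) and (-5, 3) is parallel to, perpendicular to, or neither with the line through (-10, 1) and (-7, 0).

Slope of line 1: m1 = (3 - 4)/(-5 - -8) = -1/3 = -1/3
Slope of line 2: m2 = (0 - 1)/(-7 - -10) = -1/3 = -1/3
Two lines are parallel if and only if they have equal slopes (or both are vertical).
Here m1 = m2 = -1/3, confirming the lines are parallel.

Parallel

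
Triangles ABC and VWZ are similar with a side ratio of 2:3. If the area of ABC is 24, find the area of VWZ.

The ratio of areas of similar triangles = (side ratio)^2.
Side ratio = 2:3, so area ratio = 4:9.
Area of VWZ / Area of ABC = 9/4
Area of VWZ = 24 * 9/4 = 54

54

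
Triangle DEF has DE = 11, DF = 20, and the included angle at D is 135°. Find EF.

Law of cosines: EF^2 = 11^2 + 20^2 - 2(11)(20)cos(135°) = 220*sqrt(2) + 521, so EF = sqrt(220*sqrt(2) + 521).

sqrt(220*sqrt(2) + 521)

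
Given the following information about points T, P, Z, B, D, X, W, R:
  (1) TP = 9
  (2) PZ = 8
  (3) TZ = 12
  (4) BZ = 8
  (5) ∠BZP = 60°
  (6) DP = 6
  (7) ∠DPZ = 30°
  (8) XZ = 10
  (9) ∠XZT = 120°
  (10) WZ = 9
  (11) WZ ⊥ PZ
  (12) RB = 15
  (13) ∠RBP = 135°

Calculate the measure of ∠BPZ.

Step 1: By the law of cosines on triangle PZB: PB² = 8² + 8² − 2·8·8·cos(60°) = 64, so PB = 8.
Step 2: By the inverse law of cosines on triangle BPZ: cos(∠BPZ) = (8² + 8² − 8²) / (2·8·8) = 64/128 = 0.5, so ∠BPZ = 60°.

Therefore, the measure of angle ∠BPZ = 60°.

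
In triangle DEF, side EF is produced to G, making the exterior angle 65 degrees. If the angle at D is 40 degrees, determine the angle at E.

The exterior angle theorem states that an exterior angle equals the sum of the two non-adjacent interior angles.
So 65 = 40 + angle E, which gives angle E = 65 - 40 = 25 degrees.

25 degrees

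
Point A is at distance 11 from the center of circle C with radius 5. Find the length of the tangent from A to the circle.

Let T be the point of tangency. Then CT ⊥ AT (radius ⊥ tangent).
In right triangle CTA: CA² = CT² + AT²
11² = 5² + AT²
AT² = 96, AT = 4*sqrt(6)

4*sqrt(6)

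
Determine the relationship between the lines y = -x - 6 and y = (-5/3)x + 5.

Slope of line 1: m1 = -1
Slope of line 2: m2 = -5/3
m1 != m2 and m1*m2 = 5/3 != -1. Neither.

Neither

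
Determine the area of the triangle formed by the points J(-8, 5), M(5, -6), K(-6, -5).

Shoelace: Area = (1/2)|-8(-6--5) + 5(-5-5) + -6(5--6)| = (1/2)(108) = 54

54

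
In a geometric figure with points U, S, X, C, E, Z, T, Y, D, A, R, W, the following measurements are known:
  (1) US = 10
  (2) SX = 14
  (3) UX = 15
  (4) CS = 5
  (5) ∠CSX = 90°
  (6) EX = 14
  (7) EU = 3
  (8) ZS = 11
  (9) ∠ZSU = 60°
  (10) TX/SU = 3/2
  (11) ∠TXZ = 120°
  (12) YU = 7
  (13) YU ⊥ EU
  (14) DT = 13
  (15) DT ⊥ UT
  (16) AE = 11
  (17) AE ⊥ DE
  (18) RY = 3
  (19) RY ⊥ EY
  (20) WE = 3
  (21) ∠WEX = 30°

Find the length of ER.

Step 1: By the law of cosines on triangle EUY: EY² = 3² + 7² − 2·3·7·cos(90°) = 58, so EY = √58.
Step 2: By the law of cosines on triangle EYR: ER² = √58² + 3² − 2·√58·3·cos(90°) = 67, so ER = √67.

Therefore, the length of ER = √67.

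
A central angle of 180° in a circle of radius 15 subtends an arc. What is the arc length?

Arc length = 2πr × θ/360
= 2π × 15 × 1/2
= 15*pi

15*pi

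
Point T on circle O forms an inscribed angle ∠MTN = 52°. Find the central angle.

Central angle = 2 × 52° = 104° (inscribed angle theorem).

104°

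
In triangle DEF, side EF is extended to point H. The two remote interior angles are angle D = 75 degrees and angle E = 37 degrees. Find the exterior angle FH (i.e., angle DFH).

By the exterior angle theorem, an exterior angle of a triangle equals the sum of the two remote interior angles.
Exterior angle = angle D + angle E
Exterior angle = 75 + 37 = 112 degrees

112 degrees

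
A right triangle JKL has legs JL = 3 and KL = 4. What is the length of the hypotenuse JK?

In a right triangle, the square of the hypotenuse equals the sum of the squares of the two legs.
The legs are 3 and 4, so the hypotenuse = sqrt(9 + 16) = sqrt(25) = 5.

5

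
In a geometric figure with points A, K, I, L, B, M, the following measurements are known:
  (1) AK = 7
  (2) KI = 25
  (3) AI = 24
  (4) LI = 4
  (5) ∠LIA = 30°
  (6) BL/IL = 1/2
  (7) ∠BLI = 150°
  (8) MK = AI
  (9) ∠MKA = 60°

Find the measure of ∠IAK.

Step 1: By the inverse law of cosines on triangle IAK: cos(∠IAK) = (24² + 7² − 25²) / (2·24·7) = 0/336 = 0, so ∠IAK = 90°.

Therefore, the measure of angle ∠IAK = 90°.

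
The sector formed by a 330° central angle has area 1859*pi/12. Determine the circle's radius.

The sector covers 330°/360° = 11/12 of the full circle.
Full circle area = 1859*pi/12 / 11/12 = 169*pi.
Since full area = πr², we get r² = 169*pi/π = 169, so r = 13.

13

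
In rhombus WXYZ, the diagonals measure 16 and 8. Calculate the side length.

In a rhombus, the diagonals bisect each other perpendicularly, creating four congruent right triangles.
Each triangle has legs 8 (half of 16) and 4 (half of 8).
The hypotenuse of each right triangle is a side of the rhombus:
side = sqrt(8^2 + 4^2) = sqrt(80) = 4*sqrt(5)

4*sqrt(5)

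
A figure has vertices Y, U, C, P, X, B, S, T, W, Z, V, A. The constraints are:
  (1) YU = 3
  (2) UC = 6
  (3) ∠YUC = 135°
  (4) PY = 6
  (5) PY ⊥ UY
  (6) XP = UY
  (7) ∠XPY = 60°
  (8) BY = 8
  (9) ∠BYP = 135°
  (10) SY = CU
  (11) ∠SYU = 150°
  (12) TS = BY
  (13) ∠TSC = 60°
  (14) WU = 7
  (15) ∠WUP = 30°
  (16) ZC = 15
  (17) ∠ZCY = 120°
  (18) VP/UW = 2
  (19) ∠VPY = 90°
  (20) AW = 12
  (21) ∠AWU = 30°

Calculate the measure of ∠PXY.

From the given relations: XP = UY = 3.
Step 1: By the law of cosines on triangle XPY: XY² = 3² + 6² − 2·3·6·cos(60°) = 27, so XY = 3·√3.
Step 2: By the inverse law of cosines on triangle PXY: cos(∠PXY) = (3² + (3·√3)² − 6²) / (2·3·3·√3) = 0/31.18 = 0, so ∠PXY = 90°.

Therefore, the measure of angle ∠PXY = 90°.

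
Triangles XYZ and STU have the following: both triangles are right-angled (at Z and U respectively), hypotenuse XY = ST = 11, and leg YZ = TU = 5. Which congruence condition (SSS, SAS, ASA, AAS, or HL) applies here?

The given information provides:
both triangles are right-angled (at Z and U respectively), hypotenuse XY = ST = 11, and leg YZ = TU = 5
This matches the HL congruence theorem.
The hypotenuse and one leg of two right triangles are equal (Hypotenuse-Leg).

HL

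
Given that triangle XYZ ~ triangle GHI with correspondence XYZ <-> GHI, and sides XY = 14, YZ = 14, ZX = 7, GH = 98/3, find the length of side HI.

Similar triangles have proportional sides. Setting up the proportion:
GH / XY = HI / YZ
98/3 / 14 = HI / 14
HI = 14 * 98/3 / 14 = 98/3.

98/3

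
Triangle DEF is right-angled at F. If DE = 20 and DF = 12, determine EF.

EF = sqrt(20^2 - 12^2) = sqrt(256) = 16

16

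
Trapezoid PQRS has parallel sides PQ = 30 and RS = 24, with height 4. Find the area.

Area = (30 + 24) * 4 / 2 = 216 / 2 = 108

108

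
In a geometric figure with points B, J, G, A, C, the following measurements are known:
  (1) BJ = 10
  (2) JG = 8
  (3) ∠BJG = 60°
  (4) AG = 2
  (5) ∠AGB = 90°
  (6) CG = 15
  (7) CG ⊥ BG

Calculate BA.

Step 1: By the law of cosines on triangle BJG: BG² = 10² + 8² − 2·10·8·cos(60°) = 84, so BG = 2·√21.
Step 2: By the law of cosines on triangle BGA: BA² = (2·√21)² + 2² − 2·2·√21·2·cos(90°) = 88, so BA = 2·√22.

Therefore, the length of BA = 2·√22.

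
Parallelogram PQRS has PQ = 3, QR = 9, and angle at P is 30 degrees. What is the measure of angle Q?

Consecutive angles are supplementary: angle Q = 180 - 30 = 150 degrees.

150 degrees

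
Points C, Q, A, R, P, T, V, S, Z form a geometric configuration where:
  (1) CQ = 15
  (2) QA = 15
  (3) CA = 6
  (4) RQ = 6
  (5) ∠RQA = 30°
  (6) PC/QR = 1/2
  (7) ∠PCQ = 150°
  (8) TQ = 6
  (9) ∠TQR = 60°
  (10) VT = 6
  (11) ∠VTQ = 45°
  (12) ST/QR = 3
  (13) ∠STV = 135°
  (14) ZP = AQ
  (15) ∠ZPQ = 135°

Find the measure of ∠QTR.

Step 1: By the law of cosines on triangle TQR: TR² = 6² + 6² − 2·6·6·cos(60°) = 36, so TR = 6.
Step 2: By the inverse law of cosines on triangle QTR: cos(∠QTR) = (6² + 6² − 6²) / (2·6·6) = 36/72 = 0.5, so ∠QTR = 60°.

Therefore, the measure of angle ∠QTR = 60°.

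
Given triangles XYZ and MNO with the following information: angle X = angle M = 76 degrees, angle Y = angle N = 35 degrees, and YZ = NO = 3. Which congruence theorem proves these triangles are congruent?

Consider the given information: angle X = angle M = 76 degrees, angle Y = angle N = 35 degrees, and YZ = NO = 3
This is not SAS or ASA: SAS requires two sides and the included angle between them. ASA requires two angles and the side between them.
The correct criterion is AAS. Two pairs of corresponding angles and a non-included side are equal (Angle-Angle-Side).

AAS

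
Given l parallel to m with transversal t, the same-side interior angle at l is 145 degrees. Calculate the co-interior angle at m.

Co-interior angles sum to 180: 180 - 145 = 35 degrees.

35 degrees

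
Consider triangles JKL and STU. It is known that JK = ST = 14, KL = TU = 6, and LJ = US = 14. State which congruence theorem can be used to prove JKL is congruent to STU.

Consider the given information: JK = ST = 14, KL = TU = 6, and LJ = US = 14
This is not SAS or ASA: SAS requires two sides and the included angle between them. ASA requires two angles and the side between them.
The correct criterion is SSS. All three pairs of corresponding sides are equal (Side-Side-Side).

SSS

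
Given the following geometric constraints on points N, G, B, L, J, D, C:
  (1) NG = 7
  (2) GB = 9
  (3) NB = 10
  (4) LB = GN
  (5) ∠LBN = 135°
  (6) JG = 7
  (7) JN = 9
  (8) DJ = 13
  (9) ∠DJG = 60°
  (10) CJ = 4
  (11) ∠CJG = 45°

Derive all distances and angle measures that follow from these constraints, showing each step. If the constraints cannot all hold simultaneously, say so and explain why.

The constraints are consistent.

From the given relations:
  LB = GN = 7

Step 1: From NB = 10, BL = 7, and ∠NBL = 135°, by the law of cosines:
  NL² = NB² + BL² - 2·NB·BL·cos(135°) = 100 + 49 + 98.99 = 248
  NL ≈ 15.75

Step 2: From GJ = 7, JD = 13, and ∠GJD = 60°, by the law of cosines:
  GD² = GJ² + JD² - 2·GJ·JD·cos(60°) = 49 + 169 - 91 = 127
  GD = √127

Step 3: From GJ = 7, JC = 4, and ∠GJC = 45°, by the law of cosines:
  GC² = GJ² + JC² - 2·GJ·JC·cos(45°) = 49 + 16 - 39.6 = 25.4
  GC ≈ 5.04

Step 4: From NB = 10, NG = 7, BG = 9, by the inverse law of cosines:
  cos(∠BNG) = (NB² + NG² - BG²) / (2·NB·NG)
  ∠BNG = 60.94°

Step 5: From NG = 7, NJ = 9, GJ = 7, by the inverse law of cosines:
  cos(∠GNJ) = (NG² + NJ² - GJ²) / (2·NG·NJ)
  ∠GNJ = 49.99°

Step 6: From GB = 9, GN = 7, BN = 10, by the inverse law of cosines:
  cos(∠BGN) = (GB² + GN² - BN²) / (2·GB·GN)
  ∠BGN = 76.23°

Step 7: From GJ = 7, GN = 7, JN = 9, by the inverse law of cosines:
  cos(∠JGN) = (GJ² + GN² - JN²) / (2·GJ·GN)
  ∠JGN = 80.01°

Step 8: From BG = 9, BN = 10, GN = 7, by the inverse law of cosines:
  cos(∠GBN) = (BG² + BN² - GN²) / (2·BG·BN)
  ∠GBN = 42.83°

Step 9: From JG = 7, JN = 9, GN = 7, by the inverse law of cosines:
  cos(∠GJN) = (JG² + JN² - GN²) / (2·JG·JN)
  ∠GJN = 49.99°

Step 10: From NB = 10, NL = 15.75, BL = 7, by the inverse law of cosines:
  cos(∠BNL) = (NB² + NL² - BL²) / (2·NB·NL)
  ∠BNL = 18.32°

Step 11: From GC = 5.04, GJ = 7, CJ = 4, by the inverse law of cosines:
  cos(∠CGJ) = (GC² + GJ² - CJ²) / (2·GC·GJ)
  ∠CGJ = 34.14°

Step 12: From GD = √127, GJ = 7, DJ = 13, by the inverse law of cosines:
  cos(∠DGJ) = (GD² + GJ² - DJ²) / (2·GD·GJ)
  ∠DGJ = 87.46°

Step 13: From LB = 7, LN = 15.75, BN = 10, by the inverse law of cosines:
  cos(∠BLN) = (LB² + LN² - BN²) / (2·LB·LN)
  ∠BLN = 26.68°

Step 14: From DG = √127, DJ = 13, GJ = 7, by the inverse law of cosines:
  cos(∠GDJ) = (DG² + DJ² - GJ²) / (2·DG·DJ)
  ∠GDJ = 32.54°

Step 15: From CG = 5.04, CJ = 4, GJ = 7, by the inverse law of cosines:
  cos(∠GCJ) = (CG² + CJ² - GJ²) / (2·CG·CJ)
  ∠GCJ = 100.86°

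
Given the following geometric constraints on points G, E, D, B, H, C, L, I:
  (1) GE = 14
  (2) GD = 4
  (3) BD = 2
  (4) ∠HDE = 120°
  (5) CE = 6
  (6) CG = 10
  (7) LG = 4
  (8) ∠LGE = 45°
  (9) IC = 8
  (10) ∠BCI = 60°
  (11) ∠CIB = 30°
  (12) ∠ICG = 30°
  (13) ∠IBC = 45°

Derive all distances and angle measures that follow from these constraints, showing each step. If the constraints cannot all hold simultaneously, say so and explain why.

These constraints are not satisfiable: (10), (11) and (13) are the three interior angles of triangle BCI, which must sum to 180°, but 60° + 30° + 45° = 135°. No planar figure meets all of them, so nothing further can be derived.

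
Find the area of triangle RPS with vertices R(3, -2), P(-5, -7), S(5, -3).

The Shoelace formula computes the area from vertex coordinates by summing cross products.
For vertices (3,-2), (-5,-7), (5,-3):
Signed sum = 3*-7 - -5*-2 + -5*-3 - 5*-7 + 5*-2 - 3*-3
= -31 + 50 + -1 = 18
Area = (1/2)|18| = 9.

9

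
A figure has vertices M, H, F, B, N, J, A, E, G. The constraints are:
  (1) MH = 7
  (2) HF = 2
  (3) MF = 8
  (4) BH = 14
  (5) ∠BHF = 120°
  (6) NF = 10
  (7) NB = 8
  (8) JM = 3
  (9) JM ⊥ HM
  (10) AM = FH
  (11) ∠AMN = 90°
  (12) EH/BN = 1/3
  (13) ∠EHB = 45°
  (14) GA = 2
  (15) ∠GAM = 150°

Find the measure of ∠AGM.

From the given relations: AM = FH = 2.
Step 1: By the law of cosines on triangle GAM: GM² = 2² + 2² − 2·2·2·cos(150°) = 14.93, so GM ≈ 3.86.
Step 2: By the inverse law of cosines on triangle AGM: cos(∠AGM) = (2² + 3.86² − 2²) / (2·2·3.86) = 14.93/15.45 = 0.9659, so ∠AGM = 15°.

Therefore, the measure of angle ∠AGM = 15°.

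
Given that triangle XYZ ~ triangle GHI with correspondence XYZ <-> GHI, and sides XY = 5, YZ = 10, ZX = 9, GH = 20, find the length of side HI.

Similar triangles have proportional sides. Setting up the proportion:
GH / XY = HI / YZ
20 / 5 = HI / 10
HI = 10 * 20 / 5 = 40.

40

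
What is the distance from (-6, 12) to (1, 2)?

d = sqrt((7)^2 + (-10)^2) = sqrt(149)

sqrt(149)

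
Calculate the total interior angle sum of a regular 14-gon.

The sum of interior angles of an n-sided polygon is (n - 2) * 180.
For n = 14: (14 - 2) * 180 = 12 * 180 = 2160 degrees.

2160 degrees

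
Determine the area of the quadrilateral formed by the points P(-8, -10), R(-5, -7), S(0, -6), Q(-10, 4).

The Shoelace formula works by pairing each vertex with the next (cycling back to the first).
For each pair, compute x_i*y_(i+1) - x_(i+1)*y_i:
  (-8*-7 - -5*-10) = 6
  (-5*-6 - 0*-7) = 30
  (0*4 - -10*-6) = -60
  (-10*-10 - -8*4) = 132
Taking half the absolute value of the total: Area = (1/2)(108) = 54.

54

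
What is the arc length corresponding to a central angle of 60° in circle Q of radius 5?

Arc length = 2πr × θ/360
= 2π × 5 × 1/6
= 5*pi/3

5*pi/3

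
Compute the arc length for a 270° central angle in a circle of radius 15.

Arc length = 2πr × θ/360
= 2π × 15 × 3/4
= 45*pi/2

45*pi/2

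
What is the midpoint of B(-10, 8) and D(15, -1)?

The midpoint is the point halfway along the segment.
Move half the horizontal distance: -10 + (15 - -10)/2 = -10 + 25/2 = 5/2
Move half the vertical distance: 8 + (-1 - 8)/2 = 8 + -9/2 = 7/2
Midpoint = (5/2, 7/2)

(5/2, 7/2)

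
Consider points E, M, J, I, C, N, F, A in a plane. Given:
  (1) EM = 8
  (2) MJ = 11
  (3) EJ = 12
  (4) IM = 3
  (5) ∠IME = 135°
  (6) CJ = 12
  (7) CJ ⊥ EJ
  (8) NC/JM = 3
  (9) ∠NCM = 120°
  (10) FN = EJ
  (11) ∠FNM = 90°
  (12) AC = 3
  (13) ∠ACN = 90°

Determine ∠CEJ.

Step 1: By the law of cosines on triangle EJC: EC² = 12² + 12² − 2·12·12·cos(90°) = 288, so EC = 12·√2.
Step 2: By the inverse law of cosines on triangle CEJ: cos(∠CEJ) = ((12·√2)² + 12² − 12²) / (2·12·√2·12) = 288/407.29 = 0.7071, so ∠CEJ = 45°.

Therefore, the measure of angle ∠CEJ = 45°.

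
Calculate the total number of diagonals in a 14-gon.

Total line segments between 14 vertices = C(14,2) = 91.
Subtract the 14 sides: 91 - 14 = 77 diagonals.

77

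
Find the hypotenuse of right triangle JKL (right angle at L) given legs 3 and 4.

In a right triangle, the square of the hypotenuse equals the sum of the squares of the two legs.
The legs are 3 and 4, so the hypotenuse = sqrt(9 + 16) = sqrt(25) = 5.

5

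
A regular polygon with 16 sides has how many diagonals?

Each of the 16 vertices connects to 13 non-adjacent vertices via diagonals.
Total connections = 16 × 13 = 208, but each diagonal is counted twice.
Number of diagonals = 208 / 2 = 104.

104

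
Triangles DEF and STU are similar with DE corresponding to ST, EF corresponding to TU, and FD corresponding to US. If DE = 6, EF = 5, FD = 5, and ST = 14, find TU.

k = 14/6 = 7/3. TU = 7/3 * 5 = 35/3.

35/3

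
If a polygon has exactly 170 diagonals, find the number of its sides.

Using d = n(n - 3)/2, we solve 170 = n(n - 3)/2.
So n(n - 3) = 340.
Testing n = 20: 20 * 17 = 340 = 340. Correct.
The polygon has 20 sides.

20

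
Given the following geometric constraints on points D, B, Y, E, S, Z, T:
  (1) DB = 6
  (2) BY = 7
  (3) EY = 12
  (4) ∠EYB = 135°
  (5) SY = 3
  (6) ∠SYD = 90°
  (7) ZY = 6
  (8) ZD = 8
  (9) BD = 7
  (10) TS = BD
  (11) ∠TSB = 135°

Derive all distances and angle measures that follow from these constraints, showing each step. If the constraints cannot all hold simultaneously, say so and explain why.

These constraints are not satisfiable: (1) DB = 6 and (9) BD = 7 assign two different lengths to the same segment. No planar figure meets all of them, so nothing further can be derived.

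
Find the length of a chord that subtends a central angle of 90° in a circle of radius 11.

Chord = 2(11) sin(45°) = 11*sqrt(2)

11*sqrt(2)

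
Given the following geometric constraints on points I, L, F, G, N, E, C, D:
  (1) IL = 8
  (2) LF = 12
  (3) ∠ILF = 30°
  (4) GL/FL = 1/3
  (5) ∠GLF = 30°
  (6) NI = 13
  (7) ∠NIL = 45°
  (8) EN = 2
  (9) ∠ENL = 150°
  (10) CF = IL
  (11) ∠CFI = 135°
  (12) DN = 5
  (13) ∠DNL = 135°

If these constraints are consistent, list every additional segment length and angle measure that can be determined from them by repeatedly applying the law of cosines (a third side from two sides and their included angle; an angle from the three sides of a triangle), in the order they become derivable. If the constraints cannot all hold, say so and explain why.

The constraints are consistent. Derivable facts, in order:
After 1 step:
- FG ≈ 8.77
- IF ≈ 6.46
- LN ≈ 9.27
After 2 steps:
- IC ≈ 13.37
- LD ≈ 13.28
- LE ≈ 11.05
- ∠FGL = 136.81°
- ∠FIL = 111.74°
- ∠GFL = 13.19°
- ∠IFL = 38.26°
- ∠ILN = 97.39°
- ∠INL = 37.61°
After 3 steps:
- ∠CIF = 25.03°
- ∠DLN = 15.44°
- ∠ELN = 5.19°
- ∠FCI = 19.97°
- ∠LDN = 29.56°
- ∠LEN = 24.81°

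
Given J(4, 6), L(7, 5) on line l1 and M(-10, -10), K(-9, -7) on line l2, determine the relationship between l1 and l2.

Slope of line 1: m1 = (5 - 6)/(7 - 4) = -1/3 = -1/3
Slope of line 2: m2 = (-7 - -10)/(-9 - -10) = 3/1 = 3
m1 * m2 = (-1/3) * (3) = -1 = -1, so the lines are perpendicular.

Perpendicular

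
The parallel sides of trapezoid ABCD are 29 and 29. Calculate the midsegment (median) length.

The midsegment of a trapezoid = (base1 + base2) / 2
midsegment = (29 + 29) / 2
midsegment = 58 / 2
midsegment = 29

29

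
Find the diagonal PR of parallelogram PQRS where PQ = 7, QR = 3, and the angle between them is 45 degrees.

Using the law of cosines:
d^2 = 7^2 + 3^2 - 2(7)(3)cos(45 degrees)
d^2 = 49 + 9 - 42*sqrt(2)/2
d^2 = 58 - 21*sqrt(2)
d = sqrt(58 - 21*sqrt(2))

sqrt(58 - 21*sqrt(2))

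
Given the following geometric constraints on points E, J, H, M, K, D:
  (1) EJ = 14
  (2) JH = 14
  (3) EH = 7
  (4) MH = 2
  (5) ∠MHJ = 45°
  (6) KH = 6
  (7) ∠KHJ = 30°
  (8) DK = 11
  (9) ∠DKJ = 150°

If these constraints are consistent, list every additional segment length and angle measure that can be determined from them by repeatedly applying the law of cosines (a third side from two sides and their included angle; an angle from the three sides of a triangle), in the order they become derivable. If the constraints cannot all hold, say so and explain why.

The constraints are consistent. Derivable facts, in order:
After 1 step:
- JK ≈ 9.3
- JM ≈ 12.66
- ∠EHJ = 75.52°
- ∠EJH = 28.96°
- ∠HEJ = 75.52°
After 2 steps:
- JD ≈ 19.61
- ∠HJK = 18.82°
- ∠HJM = 6.41°
- ∠HKJ = 131.18°
- ∠HMJ = 128.59°
After 3 steps:
- ∠DJK = 16.28°
- ∠JDK = 13.72°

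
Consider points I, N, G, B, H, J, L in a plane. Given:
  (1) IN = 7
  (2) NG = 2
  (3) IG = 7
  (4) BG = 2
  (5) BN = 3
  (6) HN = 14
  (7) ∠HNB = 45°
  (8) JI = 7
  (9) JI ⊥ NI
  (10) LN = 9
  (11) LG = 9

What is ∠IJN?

Step 1: By the law of cosines on triangle JIN: JN² = 7² + 7² − 2·7·7·cos(90°) = 98, so JN = 7·√2.
Step 2: By the inverse law of cosines on triangle IJN: cos(∠IJN) = (7² + (7·√2)² − 7²) / (2·7·7·√2) = 98/138.59 = 0.7071, so ∠IJN = 45°.

Therefore, the measure of angle ∠IJN = 45°.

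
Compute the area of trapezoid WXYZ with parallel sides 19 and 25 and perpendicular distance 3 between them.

Area of a trapezoid = (base1 + base2) * height / 2
Area = (19 + 25) * 3 / 2
Area = 44 * 3 / 2
Area = 132 / 2
Area = 66

66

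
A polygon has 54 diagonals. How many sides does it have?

Using d = n(n - 3)/2, we solve 54 = n(n - 3)/2.
So n(n - 3) = 108.
Testing n = 12: 12 * 9 = 108 = 108. Correct.
The polygon has 12 sides.

12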